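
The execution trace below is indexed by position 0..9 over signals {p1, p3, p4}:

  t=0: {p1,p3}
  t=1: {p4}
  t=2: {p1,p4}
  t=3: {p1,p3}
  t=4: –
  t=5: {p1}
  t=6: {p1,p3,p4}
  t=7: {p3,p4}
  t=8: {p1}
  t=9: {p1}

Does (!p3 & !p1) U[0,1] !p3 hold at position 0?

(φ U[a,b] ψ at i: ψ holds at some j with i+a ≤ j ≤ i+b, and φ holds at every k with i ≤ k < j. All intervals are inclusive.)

False

Need some j in [0,1] with !p3, and (!p3 & !p1) at every k in [0,j-1].
  j=0: !p3 false.
  j=1: !p3 holds, but (!p3 & !p1) fails at k=0 → not this j.
No j in the window works → until fails.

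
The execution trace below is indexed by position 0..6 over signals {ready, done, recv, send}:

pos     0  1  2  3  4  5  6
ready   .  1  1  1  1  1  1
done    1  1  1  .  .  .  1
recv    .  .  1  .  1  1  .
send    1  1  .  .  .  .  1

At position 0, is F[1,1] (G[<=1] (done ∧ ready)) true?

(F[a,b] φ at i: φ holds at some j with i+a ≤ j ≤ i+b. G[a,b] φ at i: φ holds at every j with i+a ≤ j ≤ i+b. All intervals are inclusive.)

Check G[<=1] (done ∧ ready) at each j in [1,1]:
  j=1: holds on [1,2]
Found at j=1 → formula holds.

True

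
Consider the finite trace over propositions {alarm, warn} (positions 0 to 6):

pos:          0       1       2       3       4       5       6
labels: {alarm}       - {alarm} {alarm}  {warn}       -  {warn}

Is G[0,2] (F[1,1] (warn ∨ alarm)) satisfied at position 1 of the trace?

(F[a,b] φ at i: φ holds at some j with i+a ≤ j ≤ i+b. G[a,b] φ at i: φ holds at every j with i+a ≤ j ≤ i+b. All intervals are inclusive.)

True

Check F[1,1] (warn ∨ alarm) at every j in [1,3]:
  j=1: holds (witness at 2)
  j=2: holds (witness at 3)
  j=3: holds (witness at 4)
All positions satisfy it → formula holds.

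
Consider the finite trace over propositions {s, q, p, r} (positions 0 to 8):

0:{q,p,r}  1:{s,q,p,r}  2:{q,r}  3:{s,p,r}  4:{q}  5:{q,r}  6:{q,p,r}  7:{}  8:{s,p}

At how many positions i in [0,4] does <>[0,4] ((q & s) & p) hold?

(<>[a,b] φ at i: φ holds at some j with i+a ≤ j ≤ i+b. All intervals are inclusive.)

2

Evaluate at each i in [0,4]:
  i=0: ✓ (witness j=1)
  i=1: ✓ (witness j=1)
  i=2: ✗ (none in [2,6])
  i=3: ✗ (none in [3,7])
  i=4: ✗ (none in [4,8])
Positions where it holds: {0, 1} → 2.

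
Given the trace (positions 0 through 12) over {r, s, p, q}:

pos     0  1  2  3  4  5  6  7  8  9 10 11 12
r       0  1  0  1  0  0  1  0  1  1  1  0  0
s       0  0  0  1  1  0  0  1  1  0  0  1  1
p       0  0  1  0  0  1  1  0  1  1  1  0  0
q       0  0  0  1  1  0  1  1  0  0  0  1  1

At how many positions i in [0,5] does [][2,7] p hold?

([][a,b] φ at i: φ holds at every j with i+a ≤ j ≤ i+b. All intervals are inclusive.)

Evaluate at each i in [0,5]:
  i=0: ✗ (fails at j=3)
  i=1: ✗ (fails at j=3)
  i=2: ✗ (fails at j=4)
  i=3: ✗ (fails at j=7)
  i=4: ✗ (fails at j=7)
  i=5: ✗ (fails at j=7)
Positions where it holds: {} → 0.

0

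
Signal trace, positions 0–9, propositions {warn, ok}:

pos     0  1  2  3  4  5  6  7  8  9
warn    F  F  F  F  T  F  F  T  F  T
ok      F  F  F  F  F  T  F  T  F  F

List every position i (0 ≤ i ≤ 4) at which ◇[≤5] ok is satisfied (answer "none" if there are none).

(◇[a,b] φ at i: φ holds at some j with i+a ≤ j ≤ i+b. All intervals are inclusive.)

0, 1, 2, 3, 4

Evaluate at each i in [0,4]:
  i=0: ✓ (witness j=5)
  i=1: ✓ (witness j=5)
  i=2: ✓ (witness j=5)
  i=3: ✓ (witness j=5)
  i=4: ✓ (witness j=5)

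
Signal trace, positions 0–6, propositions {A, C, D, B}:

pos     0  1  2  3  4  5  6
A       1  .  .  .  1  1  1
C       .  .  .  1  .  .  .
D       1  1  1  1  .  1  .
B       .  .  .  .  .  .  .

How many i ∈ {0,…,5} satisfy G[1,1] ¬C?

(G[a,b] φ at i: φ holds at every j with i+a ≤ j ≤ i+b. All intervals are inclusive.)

5

Evaluate at each i in [0,5]:
  i=0: ✓ (all of [1,1])
  i=1: ✓ (all of [2,2])
  i=2: ✗ (fails at j=3)
  i=3: ✓ (all of [4,4])
  i=4: ✓ (all of [5,5])
  i=5: ✓ (all of [6,6])
Positions where it holds: {0, 1, 3, 4, 5} → 5.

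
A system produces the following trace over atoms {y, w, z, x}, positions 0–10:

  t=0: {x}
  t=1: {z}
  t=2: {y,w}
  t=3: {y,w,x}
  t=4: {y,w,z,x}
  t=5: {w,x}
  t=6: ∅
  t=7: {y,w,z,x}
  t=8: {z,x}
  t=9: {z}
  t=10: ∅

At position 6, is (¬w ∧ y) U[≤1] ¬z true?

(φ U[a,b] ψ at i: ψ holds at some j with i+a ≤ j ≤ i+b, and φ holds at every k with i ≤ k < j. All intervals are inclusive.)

True

Need some j in [6,7] with ¬z, and (¬w ∧ y) at every k in [6,j-1].
  j=6: ¬z holds; no prefix to check → satisfied.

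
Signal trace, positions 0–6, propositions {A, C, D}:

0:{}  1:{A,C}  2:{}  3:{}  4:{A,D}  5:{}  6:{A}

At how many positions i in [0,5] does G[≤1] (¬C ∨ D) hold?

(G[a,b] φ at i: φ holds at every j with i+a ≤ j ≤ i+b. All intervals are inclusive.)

Evaluate at each i in [0,5]:
  i=0: ✗ (fails at j=1)
  i=1: ✗ (fails at j=1)
  i=2: ✓ (all of [2,3])
  i=3: ✓ (all of [3,4])
  i=4: ✓ (all of [4,5])
  i=5: ✓ (all of [5,6])
Positions where it holds: {2, 3, 4, 5} → 4.

4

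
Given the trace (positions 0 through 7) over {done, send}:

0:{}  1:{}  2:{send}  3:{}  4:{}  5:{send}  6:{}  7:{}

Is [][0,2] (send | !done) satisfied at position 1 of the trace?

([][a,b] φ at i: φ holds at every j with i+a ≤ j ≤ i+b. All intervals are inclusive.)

Yes

Check (send | !done) at every j in [1,3]:
  j=1: true
  j=2: true
  j=3: true
All positions satisfy it → formula holds.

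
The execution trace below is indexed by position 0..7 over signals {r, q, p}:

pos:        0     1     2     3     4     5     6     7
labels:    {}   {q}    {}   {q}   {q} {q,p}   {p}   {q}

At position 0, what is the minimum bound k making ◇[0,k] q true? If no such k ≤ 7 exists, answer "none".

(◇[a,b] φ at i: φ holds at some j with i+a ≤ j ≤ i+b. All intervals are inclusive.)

1

Scan j = 0,1,… for q:
  j=0: fails
  j=1: holds
First hit at j=1, so smallest k = 1-0 = 1.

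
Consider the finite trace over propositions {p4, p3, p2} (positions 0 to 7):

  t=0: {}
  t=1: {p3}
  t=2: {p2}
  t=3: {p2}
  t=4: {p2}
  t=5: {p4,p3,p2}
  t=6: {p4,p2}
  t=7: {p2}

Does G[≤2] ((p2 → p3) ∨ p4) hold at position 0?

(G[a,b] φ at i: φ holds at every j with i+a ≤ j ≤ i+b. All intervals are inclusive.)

Check ((p2 → p3) ∨ p4) at every j in [0,2]:
  j=0: true
  j=1: true
  j=2: false
Fails at j=2 → formula fails.

Does not hold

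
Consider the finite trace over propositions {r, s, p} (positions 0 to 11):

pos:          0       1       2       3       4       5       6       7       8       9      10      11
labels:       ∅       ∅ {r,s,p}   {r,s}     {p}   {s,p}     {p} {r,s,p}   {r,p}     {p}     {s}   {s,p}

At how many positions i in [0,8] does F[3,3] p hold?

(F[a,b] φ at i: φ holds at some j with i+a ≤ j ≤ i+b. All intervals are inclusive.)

7

Evaluate at each i in [0,8]:
  i=0: ✗ (none in [3,3])
  i=1: ✓ (witness j=4)
  i=2: ✓ (witness j=5)
  i=3: ✓ (witness j=6)
  i=4: ✓ (witness j=7)
  i=5: ✓ (witness j=8)
  i=6: ✓ (witness j=9)
  i=7: ✗ (none in [10,10])
  i=8: ✓ (witness j=11)
Positions where it holds: {1, 2, 3, 4, 5, 6, 8} → 7.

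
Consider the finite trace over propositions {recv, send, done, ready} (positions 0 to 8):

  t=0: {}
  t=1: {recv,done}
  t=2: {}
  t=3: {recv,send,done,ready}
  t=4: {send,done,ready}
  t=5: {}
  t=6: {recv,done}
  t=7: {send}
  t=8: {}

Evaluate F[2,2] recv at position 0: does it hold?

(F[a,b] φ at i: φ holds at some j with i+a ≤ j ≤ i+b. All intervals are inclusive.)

False

Check recv at each j in [2,2]:
  j=2: false
No position in the window satisfies it → formula fails.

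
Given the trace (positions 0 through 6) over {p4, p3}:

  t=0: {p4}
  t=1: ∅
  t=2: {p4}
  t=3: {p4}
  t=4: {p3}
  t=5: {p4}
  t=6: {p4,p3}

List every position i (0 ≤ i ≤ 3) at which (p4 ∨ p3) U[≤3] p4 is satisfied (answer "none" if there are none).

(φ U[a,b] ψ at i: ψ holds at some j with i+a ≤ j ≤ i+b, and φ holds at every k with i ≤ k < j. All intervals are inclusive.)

Evaluate at each i in [0,3]:
  i=0: ✓ (rhs at j=0)
  i=1: ✗ (lhs fails at k=1 before rhs at j=2)
  i=2: ✓ (rhs at j=2)
  i=3: ✓ (rhs at j=3)

0, 2, 3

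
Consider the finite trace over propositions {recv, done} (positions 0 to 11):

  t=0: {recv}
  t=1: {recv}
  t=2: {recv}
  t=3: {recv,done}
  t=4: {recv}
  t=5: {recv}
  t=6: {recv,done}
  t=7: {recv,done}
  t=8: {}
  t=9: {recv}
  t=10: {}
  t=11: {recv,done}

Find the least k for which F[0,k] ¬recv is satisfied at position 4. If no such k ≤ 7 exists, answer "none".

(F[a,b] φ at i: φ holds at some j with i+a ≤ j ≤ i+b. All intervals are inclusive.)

4

Scan j = 4,5,… for ¬recv:
  j=4: fails
  j=5: fails
  j=6: fails
  j=7: fails
  j=8: holds
First hit at j=8, so smallest k = 8-4 = 4.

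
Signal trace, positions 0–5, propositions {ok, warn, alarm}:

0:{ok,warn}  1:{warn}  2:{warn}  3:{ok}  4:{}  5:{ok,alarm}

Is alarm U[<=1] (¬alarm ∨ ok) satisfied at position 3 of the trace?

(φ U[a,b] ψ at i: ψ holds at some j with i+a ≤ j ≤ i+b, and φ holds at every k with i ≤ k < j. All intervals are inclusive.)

Need some j in [3,4] with (¬alarm ∨ ok), and alarm at every k in [3,j-1].
  j=3: (¬alarm ∨ ok) holds; no prefix to check → satisfied.

True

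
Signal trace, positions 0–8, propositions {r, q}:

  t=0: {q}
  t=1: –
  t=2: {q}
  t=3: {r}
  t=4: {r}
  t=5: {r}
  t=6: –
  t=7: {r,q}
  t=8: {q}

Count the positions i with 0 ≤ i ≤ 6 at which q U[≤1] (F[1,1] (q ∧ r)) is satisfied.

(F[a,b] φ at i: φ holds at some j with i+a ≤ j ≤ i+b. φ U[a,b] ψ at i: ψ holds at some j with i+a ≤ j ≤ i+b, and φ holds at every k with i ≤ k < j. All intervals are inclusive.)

1

Evaluate at each i in [0,6]:
  i=0: ✗ (no rhs in [0,1])
  i=1: ✗ (no rhs in [1,2])
  i=2: ✗ (no rhs in [2,3])
  i=3: ✗ (no rhs in [3,4])
  i=4: ✗ (no rhs in [4,5])
  i=5: ✗ (lhs fails at k=5 before rhs at j=6)
  i=6: ✓ (rhs at j=6)
Positions where it holds: {6} → 1.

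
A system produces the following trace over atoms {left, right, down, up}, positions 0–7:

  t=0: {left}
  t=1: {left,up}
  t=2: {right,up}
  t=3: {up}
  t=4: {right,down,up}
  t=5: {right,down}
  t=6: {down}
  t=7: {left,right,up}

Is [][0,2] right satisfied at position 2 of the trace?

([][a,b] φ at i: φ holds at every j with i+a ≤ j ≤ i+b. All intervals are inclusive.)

Check right at every j in [2,4]:
  j=2: true
  j=3: false
  j=4: true
Fails at j=3 → formula fails.

No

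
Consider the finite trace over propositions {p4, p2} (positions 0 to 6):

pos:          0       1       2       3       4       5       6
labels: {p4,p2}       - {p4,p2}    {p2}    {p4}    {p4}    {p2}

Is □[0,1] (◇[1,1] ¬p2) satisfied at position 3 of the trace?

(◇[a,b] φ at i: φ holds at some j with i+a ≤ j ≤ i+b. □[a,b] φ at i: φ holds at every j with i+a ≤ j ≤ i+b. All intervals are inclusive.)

True

Check ◇[1,1] ¬p2 at every j in [3,4]:
  j=3: holds (witness at 4)
  j=4: holds (witness at 5)
All positions satisfy it → formula holds.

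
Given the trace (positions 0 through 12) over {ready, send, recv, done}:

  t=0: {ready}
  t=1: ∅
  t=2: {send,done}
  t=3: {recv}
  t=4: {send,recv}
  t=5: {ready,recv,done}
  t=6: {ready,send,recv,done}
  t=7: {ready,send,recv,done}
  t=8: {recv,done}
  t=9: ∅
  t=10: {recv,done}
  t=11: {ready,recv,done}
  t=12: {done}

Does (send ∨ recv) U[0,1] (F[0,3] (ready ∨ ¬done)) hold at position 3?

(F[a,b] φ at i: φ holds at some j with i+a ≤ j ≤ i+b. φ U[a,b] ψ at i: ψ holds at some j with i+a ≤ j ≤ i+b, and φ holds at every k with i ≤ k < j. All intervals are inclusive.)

True

Need some j in [3,4] with F[0,3] (ready ∨ ¬done), and (send ∨ recv) at every k in [3,j-1].
  j=3: F[0,3] (ready ∨ ¬done) holds; no prefix to check → satisfied.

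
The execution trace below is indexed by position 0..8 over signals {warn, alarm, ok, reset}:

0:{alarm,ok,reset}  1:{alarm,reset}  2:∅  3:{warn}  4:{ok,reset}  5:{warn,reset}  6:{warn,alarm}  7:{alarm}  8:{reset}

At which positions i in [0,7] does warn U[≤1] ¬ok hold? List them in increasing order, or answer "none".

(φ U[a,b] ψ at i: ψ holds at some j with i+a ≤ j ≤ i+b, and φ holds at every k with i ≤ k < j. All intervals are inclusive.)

1, 2, 3, 5, 6, 7

Evaluate at each i in [0,7]:
  i=0: ✗ (lhs fails at k=0 before rhs at j=1)
  i=1: ✓ (rhs at j=1)
  i=2: ✓ (rhs at j=2)
  i=3: ✓ (rhs at j=3)
  i=4: ✗ (lhs fails at k=4 before rhs at j=5)
  i=5: ✓ (rhs at j=5)
  i=6: ✓ (rhs at j=6)
  i=7: ✓ (rhs at j=7)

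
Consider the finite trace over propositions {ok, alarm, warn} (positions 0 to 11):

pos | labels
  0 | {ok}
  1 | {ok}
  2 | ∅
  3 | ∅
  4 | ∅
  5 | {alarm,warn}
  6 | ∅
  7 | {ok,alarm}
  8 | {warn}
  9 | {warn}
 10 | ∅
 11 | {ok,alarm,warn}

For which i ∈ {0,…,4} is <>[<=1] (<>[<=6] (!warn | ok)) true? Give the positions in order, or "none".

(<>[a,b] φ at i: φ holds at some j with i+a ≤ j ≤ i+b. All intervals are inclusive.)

0, 1, 2, 3, 4

Evaluate at each i in [0,4]:
  i=0: ✓ (witness j=0)
  i=1: ✓ (witness j=1)
  i=2: ✓ (witness j=2)
  i=3: ✓ (witness j=3)
  i=4: ✓ (witness j=4)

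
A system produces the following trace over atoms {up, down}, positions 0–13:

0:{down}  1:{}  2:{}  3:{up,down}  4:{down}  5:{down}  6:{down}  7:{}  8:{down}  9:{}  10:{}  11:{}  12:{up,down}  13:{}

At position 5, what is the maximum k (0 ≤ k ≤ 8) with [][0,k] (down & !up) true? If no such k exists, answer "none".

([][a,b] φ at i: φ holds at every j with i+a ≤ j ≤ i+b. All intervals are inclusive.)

(down & !up) must hold from j=5 onward; find where it first fails.
  j=5: holds
  j=6: holds
  j=7: fails
Holds on [5,6], so largest k = 1.

1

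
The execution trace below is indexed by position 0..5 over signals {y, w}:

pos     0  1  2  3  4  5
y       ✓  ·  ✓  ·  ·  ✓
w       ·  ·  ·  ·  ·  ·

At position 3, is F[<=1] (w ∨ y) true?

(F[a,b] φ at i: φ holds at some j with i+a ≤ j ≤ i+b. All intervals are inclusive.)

Check (w ∨ y) at each j in [3,4]:
  j=3: false
  j=4: false
No position in the window satisfies it → formula fails.

Does not hold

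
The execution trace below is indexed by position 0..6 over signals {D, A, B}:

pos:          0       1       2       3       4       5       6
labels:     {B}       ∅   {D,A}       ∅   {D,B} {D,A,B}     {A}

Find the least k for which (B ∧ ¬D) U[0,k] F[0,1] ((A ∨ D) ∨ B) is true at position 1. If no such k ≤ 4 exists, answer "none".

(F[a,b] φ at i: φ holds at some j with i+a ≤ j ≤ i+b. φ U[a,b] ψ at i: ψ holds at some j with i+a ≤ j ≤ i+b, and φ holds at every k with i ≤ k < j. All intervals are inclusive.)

Need earliest j ≥ 1 with F[0,1] ((A ∨ D) ∨ B), and (B ∧ ¬D) at every k in [1,j-1].
  j=1: rhs holds (empty prefix). k = 0.

0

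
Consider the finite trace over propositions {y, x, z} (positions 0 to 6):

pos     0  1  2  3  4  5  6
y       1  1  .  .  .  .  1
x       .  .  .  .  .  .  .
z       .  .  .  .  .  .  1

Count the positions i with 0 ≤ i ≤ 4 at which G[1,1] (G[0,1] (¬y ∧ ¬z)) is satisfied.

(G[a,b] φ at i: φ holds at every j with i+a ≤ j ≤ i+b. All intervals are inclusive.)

3

Evaluate at each i in [0,4]:
  i=0: ✗ (fails at j=1)
  i=1: ✓ (all of [2,2])
  i=2: ✓ (all of [3,3])
  i=3: ✓ (all of [4,4])
  i=4: ✗ (fails at j=5)
Positions where it holds: {1, 2, 3} → 3.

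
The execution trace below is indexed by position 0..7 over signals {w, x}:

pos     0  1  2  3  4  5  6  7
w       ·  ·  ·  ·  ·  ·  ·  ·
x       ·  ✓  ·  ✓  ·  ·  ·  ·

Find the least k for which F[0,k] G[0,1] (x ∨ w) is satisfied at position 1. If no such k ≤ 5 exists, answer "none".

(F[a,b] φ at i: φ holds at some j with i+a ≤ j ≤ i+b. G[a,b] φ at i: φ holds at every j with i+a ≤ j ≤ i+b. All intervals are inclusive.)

Scan j = 1,2,… for G[0,1] (x ∨ w):
  j=1: fails
  j=2: fails
  j=3: fails
  j=4: fails
  j=5: fails
  j=6: fails
No j in [1,6] satisfies it → none.

none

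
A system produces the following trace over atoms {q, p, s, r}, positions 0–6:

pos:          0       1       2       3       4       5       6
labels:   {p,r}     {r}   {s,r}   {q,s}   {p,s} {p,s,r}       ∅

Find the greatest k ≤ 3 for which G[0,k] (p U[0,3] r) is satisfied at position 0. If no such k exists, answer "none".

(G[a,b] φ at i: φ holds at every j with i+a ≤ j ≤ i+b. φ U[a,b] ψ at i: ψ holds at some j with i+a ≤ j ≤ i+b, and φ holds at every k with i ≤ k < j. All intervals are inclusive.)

(p U[0,3] r) must hold from j=0 onward; find where it first fails.
  j=0: holds
  j=1: holds
  j=2: holds
  j=3: fails
Holds on [0,2], so largest k = 2.

2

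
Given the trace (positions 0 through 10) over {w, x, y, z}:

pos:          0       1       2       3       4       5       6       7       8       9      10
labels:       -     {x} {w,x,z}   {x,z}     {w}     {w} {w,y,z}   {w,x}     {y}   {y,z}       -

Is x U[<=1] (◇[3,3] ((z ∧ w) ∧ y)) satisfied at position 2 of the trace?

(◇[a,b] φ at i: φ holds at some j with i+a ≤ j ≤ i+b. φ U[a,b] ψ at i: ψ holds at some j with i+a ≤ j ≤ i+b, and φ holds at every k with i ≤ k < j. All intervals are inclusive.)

Yes

Need some j in [2,3] with ◇[3,3] ((z ∧ w) ∧ y), and x at every k in [2,j-1].
  j=2: ◇[3,3] ((z ∧ w) ∧ y) — fails (none in [5,5]).
  j=3: ◇[3,3] ((z ∧ w) ∧ y) holds; x holds at every k in [2,2] → satisfied.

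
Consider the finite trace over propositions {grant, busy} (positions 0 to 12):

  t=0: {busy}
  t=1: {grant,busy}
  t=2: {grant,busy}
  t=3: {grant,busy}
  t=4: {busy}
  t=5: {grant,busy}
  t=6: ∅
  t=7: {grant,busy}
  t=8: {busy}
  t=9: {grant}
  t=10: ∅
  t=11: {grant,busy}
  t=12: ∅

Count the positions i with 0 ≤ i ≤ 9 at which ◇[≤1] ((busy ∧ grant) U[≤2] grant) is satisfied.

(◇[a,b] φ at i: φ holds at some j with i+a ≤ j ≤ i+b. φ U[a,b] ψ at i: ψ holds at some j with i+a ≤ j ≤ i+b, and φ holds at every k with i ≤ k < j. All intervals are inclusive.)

10

Evaluate at each i in [0,9]:
  i=0: ✓ (witness j=1)
  i=1: ✓ (witness j=1)
  i=2: ✓ (witness j=2)
  i=3: ✓ (witness j=3)
  i=4: ✓ (witness j=5)
  i=5: ✓ (witness j=5)
  i=6: ✓ (witness j=7)
  i=7: ✓ (witness j=7)
  i=8: ✓ (witness j=9)
  i=9: ✓ (witness j=9)
Positions where it holds: {0, 1, 2, 3, 4, 5, 6, 7, 8, 9} → 10.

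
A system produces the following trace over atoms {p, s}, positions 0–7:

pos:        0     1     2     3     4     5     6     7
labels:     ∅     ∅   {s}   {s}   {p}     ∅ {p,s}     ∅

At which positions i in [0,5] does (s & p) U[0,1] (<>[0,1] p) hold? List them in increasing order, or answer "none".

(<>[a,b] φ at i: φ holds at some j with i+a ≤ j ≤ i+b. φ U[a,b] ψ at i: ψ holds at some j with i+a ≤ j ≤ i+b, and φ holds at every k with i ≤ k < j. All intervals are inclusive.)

3, 4, 5

Evaluate at each i in [0,5]:
  i=0: ✗ (no rhs in [0,1])
  i=1: ✗ (no rhs in [1,2])
  i=2: ✗ (lhs fails at k=2 before rhs at j=3)
  i=3: ✓ (rhs at j=3)
  i=4: ✓ (rhs at j=4)
  i=5: ✓ (rhs at j=5)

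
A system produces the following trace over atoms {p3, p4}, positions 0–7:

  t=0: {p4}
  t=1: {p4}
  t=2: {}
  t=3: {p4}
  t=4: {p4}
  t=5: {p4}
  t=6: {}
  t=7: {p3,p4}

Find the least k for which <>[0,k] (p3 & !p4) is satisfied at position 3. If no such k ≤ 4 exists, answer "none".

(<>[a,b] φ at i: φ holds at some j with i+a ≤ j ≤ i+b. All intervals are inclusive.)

Scan j = 3,4,… for (p3 & !p4):
  j=3: fails
  j=4: fails
  j=5: fails
  j=6: fails
  j=7: fails
No j in [3,7] satisfies it → none.

none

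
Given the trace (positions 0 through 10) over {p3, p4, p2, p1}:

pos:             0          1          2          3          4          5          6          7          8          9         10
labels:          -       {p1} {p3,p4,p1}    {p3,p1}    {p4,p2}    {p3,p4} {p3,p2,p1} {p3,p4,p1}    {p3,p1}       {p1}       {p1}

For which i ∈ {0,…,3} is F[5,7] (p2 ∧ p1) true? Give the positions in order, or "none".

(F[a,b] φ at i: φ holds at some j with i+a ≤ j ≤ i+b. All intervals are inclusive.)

0, 1

Evaluate at each i in [0,3]:
  i=0: ✓ (witness j=6)
  i=1: ✓ (witness j=6)
  i=2: ✗ (none in [7,9])
  i=3: ✗ (none in [8,10])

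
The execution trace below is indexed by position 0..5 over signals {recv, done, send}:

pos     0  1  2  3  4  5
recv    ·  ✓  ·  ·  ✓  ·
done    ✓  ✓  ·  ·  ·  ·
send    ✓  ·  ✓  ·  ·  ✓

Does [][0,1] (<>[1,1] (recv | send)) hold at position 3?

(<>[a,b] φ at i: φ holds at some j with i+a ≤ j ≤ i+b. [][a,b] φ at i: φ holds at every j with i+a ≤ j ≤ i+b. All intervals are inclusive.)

Yes

Check <>[1,1] (recv | send) at every j in [3,4]:
  j=3: holds (witness at 4)
  j=4: holds (witness at 5)
All positions satisfy it → formula holds.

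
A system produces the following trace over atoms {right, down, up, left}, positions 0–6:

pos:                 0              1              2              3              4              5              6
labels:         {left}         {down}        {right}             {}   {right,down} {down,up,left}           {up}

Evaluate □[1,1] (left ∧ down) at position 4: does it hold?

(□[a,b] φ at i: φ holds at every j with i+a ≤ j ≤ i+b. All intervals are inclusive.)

Check (left ∧ down) at every j in [5,5]:
  j=5: true
All positions satisfy it → formula holds.

True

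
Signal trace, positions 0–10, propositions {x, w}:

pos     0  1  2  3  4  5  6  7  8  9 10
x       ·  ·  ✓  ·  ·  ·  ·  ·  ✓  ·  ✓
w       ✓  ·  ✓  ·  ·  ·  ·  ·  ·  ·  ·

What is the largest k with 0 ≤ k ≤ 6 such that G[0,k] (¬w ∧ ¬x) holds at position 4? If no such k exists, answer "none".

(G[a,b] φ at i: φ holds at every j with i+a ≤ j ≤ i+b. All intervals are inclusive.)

(¬w ∧ ¬x) must hold from j=4 onward; find where it first fails.
  j=4: holds
  j=5: holds
  j=6: holds
  j=7: holds
  j=8: fails
Holds on [4,7], so largest k = 3.

3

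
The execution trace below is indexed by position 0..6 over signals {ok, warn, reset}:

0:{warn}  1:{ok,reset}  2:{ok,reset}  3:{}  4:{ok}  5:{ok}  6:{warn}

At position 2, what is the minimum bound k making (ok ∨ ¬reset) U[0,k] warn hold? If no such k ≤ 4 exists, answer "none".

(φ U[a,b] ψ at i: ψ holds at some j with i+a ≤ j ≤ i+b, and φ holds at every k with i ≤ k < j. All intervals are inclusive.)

4

Need earliest j ≥ 2 with warn, and (ok ∨ ¬reset) at every k in [2,j-1].
  j=2: rhs fails.
  j=3: rhs fails.
  j=4: rhs fails.
  j=5: rhs fails.
  j=6: rhs holds; lhs holds on [2,5]. k = 4.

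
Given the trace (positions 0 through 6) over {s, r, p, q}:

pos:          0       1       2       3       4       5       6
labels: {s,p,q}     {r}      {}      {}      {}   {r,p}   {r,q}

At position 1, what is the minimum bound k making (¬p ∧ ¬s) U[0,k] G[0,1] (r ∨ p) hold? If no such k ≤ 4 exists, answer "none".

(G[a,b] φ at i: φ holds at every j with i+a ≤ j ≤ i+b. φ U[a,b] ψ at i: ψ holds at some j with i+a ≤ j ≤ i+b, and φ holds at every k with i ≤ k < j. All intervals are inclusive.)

4

Need earliest j ≥ 1 with G[0,1] (r ∨ p), and (¬p ∧ ¬s) at every k in [1,j-1].
  j=1: rhs fails.
  j=2: rhs fails.
  j=3: rhs fails.
  j=4: rhs fails.
  j=5: rhs holds; lhs holds on [1,4]. k = 4.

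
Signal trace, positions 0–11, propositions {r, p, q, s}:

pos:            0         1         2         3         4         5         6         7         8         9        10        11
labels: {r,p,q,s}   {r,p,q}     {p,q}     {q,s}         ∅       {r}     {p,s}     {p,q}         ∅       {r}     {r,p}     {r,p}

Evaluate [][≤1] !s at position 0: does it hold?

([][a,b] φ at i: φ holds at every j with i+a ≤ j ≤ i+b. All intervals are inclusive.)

Check !s at every j in [0,1]:
  j=0: false
  j=1: true
Fails at j=0 → formula fails.

Does not hold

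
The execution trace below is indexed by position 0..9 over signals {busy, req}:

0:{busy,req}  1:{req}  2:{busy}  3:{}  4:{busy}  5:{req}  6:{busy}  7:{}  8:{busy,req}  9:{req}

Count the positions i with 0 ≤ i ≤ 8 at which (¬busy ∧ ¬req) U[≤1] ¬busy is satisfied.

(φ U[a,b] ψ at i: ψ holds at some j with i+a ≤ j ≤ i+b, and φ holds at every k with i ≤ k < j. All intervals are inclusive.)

Evaluate at each i in [0,8]:
  i=0: ✗ (lhs fails at k=0 before rhs at j=1)
  i=1: ✓ (rhs at j=1)
  i=2: ✗ (lhs fails at k=2 before rhs at j=3)
  i=3: ✓ (rhs at j=3)
  i=4: ✗ (lhs fails at k=4 before rhs at j=5)
  i=5: ✓ (rhs at j=5)
  i=6: ✗ (lhs fails at k=6 before rhs at j=7)
  i=7: ✓ (rhs at j=7)
  i=8: ✗ (lhs fails at k=8 before rhs at j=9)
Positions where it holds: {1, 3, 5, 7} → 4.

4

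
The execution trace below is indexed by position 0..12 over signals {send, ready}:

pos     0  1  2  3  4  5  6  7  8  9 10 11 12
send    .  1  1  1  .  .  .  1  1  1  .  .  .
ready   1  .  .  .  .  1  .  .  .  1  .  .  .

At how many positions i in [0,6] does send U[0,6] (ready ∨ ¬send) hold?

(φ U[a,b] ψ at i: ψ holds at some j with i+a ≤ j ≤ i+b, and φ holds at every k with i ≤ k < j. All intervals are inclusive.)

Evaluate at each i in [0,6]:
  i=0: ✓ (rhs at j=0)
  i=1: ✓ (rhs at j=4; lhs holds on [1,3])
  i=2: ✓ (rhs at j=4; lhs holds on [2,3])
  i=3: ✓ (rhs at j=4; lhs holds on [3,3])
  i=4: ✓ (rhs at j=4)
  i=5: ✓ (rhs at j=5)
  i=6: ✓ (rhs at j=6)
Positions where it holds: {0, 1, 2, 3, 4, 5, 6} → 7.

7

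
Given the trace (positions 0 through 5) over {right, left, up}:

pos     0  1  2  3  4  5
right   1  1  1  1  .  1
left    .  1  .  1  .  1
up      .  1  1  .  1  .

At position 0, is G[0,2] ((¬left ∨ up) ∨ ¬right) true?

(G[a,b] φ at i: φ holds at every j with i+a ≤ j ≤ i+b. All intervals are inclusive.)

Yes

Check ((¬left ∨ up) ∨ ¬right) at every j in [0,2]:
  j=0: true
  j=1: true
  j=2: true
All positions satisfy it → formula holds.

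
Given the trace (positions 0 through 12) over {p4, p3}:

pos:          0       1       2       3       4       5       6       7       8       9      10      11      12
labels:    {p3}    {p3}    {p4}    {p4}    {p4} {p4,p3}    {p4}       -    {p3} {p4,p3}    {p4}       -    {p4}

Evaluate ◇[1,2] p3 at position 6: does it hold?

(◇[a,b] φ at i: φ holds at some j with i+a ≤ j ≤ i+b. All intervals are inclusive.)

Check p3 at each j in [7,8]:
  j=7: false
  j=8: true
Found at j=8 → formula holds.

True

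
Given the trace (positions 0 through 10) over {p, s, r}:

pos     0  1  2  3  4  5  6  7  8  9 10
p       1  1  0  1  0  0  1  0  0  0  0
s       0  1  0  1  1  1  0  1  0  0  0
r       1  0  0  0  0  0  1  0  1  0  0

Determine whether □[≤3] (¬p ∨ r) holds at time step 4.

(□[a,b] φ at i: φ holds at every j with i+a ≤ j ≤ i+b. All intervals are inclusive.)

Check (¬p ∨ r) at every j in [4,7]:
  j=4: true
  j=5: true
  j=6: true
  j=7: true
All positions satisfy it → formula holds.

Yes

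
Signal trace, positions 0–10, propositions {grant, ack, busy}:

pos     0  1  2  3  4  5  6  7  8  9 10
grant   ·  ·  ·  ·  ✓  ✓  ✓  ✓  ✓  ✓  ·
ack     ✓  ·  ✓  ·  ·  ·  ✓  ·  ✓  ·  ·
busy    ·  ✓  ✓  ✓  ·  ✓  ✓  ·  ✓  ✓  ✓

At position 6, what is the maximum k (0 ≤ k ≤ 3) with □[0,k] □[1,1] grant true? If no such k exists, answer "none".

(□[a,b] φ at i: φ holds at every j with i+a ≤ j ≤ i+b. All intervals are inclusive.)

2

□[1,1] grant must hold from j=6 onward; find where it first fails.
  j=6: holds
  j=7: holds
  j=8: holds
  j=9: fails
Holds on [6,8], so largest k = 2.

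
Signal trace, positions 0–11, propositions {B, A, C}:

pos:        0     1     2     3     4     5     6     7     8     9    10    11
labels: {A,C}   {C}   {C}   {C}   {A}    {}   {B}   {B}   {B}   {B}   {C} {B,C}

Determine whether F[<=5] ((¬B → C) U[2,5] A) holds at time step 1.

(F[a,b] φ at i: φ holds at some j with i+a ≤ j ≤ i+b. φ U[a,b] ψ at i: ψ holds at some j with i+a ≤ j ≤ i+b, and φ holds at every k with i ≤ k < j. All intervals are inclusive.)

Holds

Check ((¬B → C) U[2,5] A) at each j in [1,6]:
  j=1: holds
  j=2: holds
  j=3: fails
  j=4: fails
  j=5: fails
  j=6: fails
Found at j=1 → formula holds.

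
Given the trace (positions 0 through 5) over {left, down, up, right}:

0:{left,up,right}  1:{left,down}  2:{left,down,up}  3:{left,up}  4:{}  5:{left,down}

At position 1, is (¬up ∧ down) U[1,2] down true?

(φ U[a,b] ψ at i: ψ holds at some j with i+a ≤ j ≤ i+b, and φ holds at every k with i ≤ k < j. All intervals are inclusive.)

Need some j in [2,3] with down, and (¬up ∧ down) at every k in [1,j-1].
  j=2: down holds; (¬up ∧ down) holds at every k in [1,1] → satisfied.

True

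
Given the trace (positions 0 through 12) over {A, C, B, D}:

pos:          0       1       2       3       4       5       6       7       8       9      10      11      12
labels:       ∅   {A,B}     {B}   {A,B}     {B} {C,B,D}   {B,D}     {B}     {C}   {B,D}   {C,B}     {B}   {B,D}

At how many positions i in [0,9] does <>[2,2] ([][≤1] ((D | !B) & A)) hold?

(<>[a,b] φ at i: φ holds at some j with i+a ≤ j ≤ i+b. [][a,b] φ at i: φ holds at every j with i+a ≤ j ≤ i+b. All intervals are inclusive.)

0

Evaluate at each i in [0,9]:
  i=0: ✗ (none in [2,2])
  i=1: ✗ (none in [3,3])
  i=2: ✗ (none in [4,4])
  i=3: ✗ (none in [5,5])
  i=4: ✗ (none in [6,6])
  i=5: ✗ (none in [7,7])
  i=6: ✗ (none in [8,8])
  i=7: ✗ (none in [9,9])
  i=8: ✗ (none in [10,10])
  i=9: ✗ (none in [11,11])
Positions where it holds: {} → 0.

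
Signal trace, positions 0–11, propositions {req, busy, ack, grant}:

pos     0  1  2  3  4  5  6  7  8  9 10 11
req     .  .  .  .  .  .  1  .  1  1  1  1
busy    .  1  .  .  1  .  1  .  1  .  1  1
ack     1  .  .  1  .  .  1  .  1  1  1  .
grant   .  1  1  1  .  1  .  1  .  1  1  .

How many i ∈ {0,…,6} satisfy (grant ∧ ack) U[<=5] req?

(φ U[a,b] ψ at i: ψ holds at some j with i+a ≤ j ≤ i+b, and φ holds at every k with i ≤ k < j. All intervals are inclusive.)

Evaluate at each i in [0,6]:
  i=0: ✗ (no rhs in [0,5])
  i=1: ✗ (lhs fails at k=1 before rhs at j=6)
  i=2: ✗ (lhs fails at k=2 before rhs at j=6)
  i=3: ✗ (lhs fails at k=4 before rhs at j=6)
  i=4: ✗ (lhs fails at k=4 before rhs at j=6)
  i=5: ✗ (lhs fails at k=5 before rhs at j=6)
  i=6: ✓ (rhs at j=6)
Positions where it holds: {6} → 1.

1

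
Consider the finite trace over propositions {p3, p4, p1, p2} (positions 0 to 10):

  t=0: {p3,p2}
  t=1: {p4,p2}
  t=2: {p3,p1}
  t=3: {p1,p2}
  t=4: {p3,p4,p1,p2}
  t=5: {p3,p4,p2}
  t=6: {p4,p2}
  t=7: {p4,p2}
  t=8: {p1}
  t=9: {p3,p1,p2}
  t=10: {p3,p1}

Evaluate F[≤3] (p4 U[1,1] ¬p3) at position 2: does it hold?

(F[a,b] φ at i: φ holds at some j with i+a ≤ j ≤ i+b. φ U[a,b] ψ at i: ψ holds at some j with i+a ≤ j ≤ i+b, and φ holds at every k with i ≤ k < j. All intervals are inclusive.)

Check (p4 U[1,1] ¬p3) at each j in [2,5]:
  j=2: fails
  j=3: fails
  j=4: fails
  j=5: holds
Found at j=5 → formula holds.

Holds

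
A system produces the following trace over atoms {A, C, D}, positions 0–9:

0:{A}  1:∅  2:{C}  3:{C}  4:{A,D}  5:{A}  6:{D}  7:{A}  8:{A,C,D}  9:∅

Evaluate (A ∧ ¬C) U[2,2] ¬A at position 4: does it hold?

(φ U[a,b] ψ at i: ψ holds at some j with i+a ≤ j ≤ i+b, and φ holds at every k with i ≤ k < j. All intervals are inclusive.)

True

Need some j in [6,6] with ¬A, and (A ∧ ¬C) at every k in [4,j-1].
  j=6: ¬A holds; (A ∧ ¬C) holds at every k in [4,5] → satisfied.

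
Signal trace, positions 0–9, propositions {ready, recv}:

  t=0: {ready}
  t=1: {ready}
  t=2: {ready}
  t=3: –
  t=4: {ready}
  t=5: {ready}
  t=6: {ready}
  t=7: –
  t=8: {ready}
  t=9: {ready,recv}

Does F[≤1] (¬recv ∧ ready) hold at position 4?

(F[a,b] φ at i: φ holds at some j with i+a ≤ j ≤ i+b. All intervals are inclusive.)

Yes

Check (¬recv ∧ ready) at each j in [4,5]:
  j=4: true
  j=5: true
Found at j=4 → formula holds.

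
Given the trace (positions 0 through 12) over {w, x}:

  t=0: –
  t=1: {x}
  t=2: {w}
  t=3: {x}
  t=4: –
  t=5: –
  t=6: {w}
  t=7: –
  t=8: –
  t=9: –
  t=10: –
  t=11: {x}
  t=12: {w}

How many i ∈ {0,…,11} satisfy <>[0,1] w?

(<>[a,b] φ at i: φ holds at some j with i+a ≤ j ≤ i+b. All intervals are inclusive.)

5

Evaluate at each i in [0,11]:
  i=0: ✗ (none in [0,1])
  i=1: ✓ (witness j=2)
  i=2: ✓ (witness j=2)
  i=3: ✗ (none in [3,4])
  i=4: ✗ (none in [4,5])
  i=5: ✓ (witness j=6)
  i=6: ✓ (witness j=6)
  i=7: ✗ (none in [7,8])
  i=8: ✗ (none in [8,9])
  i=9: ✗ (none in [9,10])
  i=10: ✗ (none in [10,11])
  i=11: ✓ (witness j=12)
Positions where it holds: {1, 2, 5, 6, 11} → 5.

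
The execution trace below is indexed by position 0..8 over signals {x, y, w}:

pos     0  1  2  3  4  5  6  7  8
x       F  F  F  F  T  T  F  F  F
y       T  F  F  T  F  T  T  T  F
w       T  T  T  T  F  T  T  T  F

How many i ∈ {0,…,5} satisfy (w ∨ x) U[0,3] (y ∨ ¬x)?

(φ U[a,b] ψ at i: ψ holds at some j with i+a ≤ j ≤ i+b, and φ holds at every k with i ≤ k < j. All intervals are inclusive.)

Evaluate at each i in [0,5]:
  i=0: ✓ (rhs at j=0)
  i=1: ✓ (rhs at j=1)
  i=2: ✓ (rhs at j=2)
  i=3: ✓ (rhs at j=3)
  i=4: ✓ (rhs at j=5; lhs holds on [4,4])
  i=5: ✓ (rhs at j=5)
Positions where it holds: {0, 1, 2, 3, 4, 5} → 6.

6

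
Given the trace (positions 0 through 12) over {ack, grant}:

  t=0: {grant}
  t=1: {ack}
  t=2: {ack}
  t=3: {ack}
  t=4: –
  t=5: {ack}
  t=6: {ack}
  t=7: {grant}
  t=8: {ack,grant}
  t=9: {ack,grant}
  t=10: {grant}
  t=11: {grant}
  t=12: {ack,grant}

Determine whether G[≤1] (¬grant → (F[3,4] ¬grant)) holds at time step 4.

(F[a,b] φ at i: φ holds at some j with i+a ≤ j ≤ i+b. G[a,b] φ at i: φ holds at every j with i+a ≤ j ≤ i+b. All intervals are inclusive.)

Check (¬grant → (F[3,4] ¬grant)) at every j in [4,5]:
  j=4: antecedent true; consequent fails (none in [7,8]) → ✗
  j=5: antecedent true; consequent fails (none in [8,9]) → ✗
Fails at j=4 → formula fails.

No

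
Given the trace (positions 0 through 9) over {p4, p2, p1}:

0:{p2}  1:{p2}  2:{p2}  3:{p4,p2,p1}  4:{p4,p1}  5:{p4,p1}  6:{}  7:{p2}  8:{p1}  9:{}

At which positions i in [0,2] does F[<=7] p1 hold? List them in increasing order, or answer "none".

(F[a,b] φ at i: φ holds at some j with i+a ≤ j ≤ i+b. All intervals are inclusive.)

Evaluate at each i in [0,2]:
  i=0: ✓ (witness j=3)
  i=1: ✓ (witness j=3)
  i=2: ✓ (witness j=3)

0, 1, 2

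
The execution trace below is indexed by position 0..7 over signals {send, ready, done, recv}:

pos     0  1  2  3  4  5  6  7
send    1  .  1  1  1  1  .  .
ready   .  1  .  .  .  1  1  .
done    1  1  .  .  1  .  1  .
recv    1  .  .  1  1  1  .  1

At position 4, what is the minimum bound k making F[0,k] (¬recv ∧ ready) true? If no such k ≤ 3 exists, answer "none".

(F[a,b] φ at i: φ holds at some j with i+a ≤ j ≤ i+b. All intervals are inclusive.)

2

Scan j = 4,5,… for (¬recv ∧ ready):
  j=4: fails
  j=5: fails
  j=6: holds
First hit at j=6, so smallest k = 6-4 = 2.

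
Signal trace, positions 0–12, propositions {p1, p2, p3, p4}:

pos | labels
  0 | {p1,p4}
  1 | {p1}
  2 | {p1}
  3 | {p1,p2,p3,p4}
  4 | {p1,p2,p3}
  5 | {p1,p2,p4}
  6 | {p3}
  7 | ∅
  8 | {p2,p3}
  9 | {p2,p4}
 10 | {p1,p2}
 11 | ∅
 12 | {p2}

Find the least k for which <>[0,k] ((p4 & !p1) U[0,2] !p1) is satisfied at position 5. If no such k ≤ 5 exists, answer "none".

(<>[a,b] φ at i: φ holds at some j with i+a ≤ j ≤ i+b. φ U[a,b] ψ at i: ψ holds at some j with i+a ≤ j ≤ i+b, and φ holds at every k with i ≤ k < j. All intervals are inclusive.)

1

Scan j = 5,6,… for ((p4 & !p1) U[0,2] !p1):
  j=5: fails
  j=6: holds
First hit at j=6, so smallest k = 6-5 = 1.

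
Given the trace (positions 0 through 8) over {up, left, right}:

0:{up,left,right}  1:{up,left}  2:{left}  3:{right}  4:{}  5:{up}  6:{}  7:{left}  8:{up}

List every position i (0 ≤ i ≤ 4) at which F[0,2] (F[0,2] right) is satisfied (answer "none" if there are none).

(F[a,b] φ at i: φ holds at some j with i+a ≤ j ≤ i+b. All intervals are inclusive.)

Evaluate at each i in [0,4]:
  i=0: ✓ (witness j=0)
  i=1: ✓ (witness j=1)
  i=2: ✓ (witness j=2)
  i=3: ✓ (witness j=3)
  i=4: ✗ (none in [4,6])

0, 1, 2, 3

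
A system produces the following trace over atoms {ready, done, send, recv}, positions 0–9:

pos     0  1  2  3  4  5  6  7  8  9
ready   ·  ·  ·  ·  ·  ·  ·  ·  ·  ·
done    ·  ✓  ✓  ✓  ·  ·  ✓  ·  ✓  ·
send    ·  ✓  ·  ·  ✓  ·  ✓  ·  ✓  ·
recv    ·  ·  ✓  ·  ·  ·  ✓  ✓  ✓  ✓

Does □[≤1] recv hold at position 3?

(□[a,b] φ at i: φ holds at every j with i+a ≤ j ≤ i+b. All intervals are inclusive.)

Does not hold

Check recv at every j in [3,4]:
  j=3: false
  j=4: false
Fails at j=3 → formula fails.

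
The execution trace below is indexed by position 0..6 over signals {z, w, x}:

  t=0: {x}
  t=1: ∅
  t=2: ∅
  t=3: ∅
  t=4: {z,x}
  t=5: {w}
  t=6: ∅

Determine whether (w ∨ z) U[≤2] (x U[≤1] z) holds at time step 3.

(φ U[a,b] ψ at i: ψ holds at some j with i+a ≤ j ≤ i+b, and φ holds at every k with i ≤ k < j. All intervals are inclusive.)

Need some j in [3,5] with (x U[≤1] z), and (w ∨ z) at every k in [3,j-1].
  j=3: (x U[≤1] z) — fails.
  j=4: (x U[≤1] z) holds, but (w ∨ z) fails at k=3 → not this j.
  j=5: (x U[≤1] z) — fails.
No j in the window works → until fails.

False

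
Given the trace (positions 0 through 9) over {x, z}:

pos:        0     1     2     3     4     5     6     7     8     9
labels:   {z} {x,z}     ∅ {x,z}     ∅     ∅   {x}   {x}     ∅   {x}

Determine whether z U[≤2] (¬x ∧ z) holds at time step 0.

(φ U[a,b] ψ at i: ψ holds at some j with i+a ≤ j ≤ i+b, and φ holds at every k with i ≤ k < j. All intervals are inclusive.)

Holds

Need some j in [0,2] with (¬x ∧ z), and z at every k in [0,j-1].
  j=0: (¬x ∧ z) holds; no prefix to check → satisfied.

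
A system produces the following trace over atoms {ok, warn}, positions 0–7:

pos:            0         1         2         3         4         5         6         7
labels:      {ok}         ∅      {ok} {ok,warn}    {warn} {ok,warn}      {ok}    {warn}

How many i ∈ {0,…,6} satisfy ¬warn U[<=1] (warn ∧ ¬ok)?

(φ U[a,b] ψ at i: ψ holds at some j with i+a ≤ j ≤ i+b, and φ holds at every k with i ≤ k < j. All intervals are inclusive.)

2

Evaluate at each i in [0,6]:
  i=0: ✗ (no rhs in [0,1])
  i=1: ✗ (no rhs in [1,2])
  i=2: ✗ (no rhs in [2,3])
  i=3: ✗ (lhs fails at k=3 before rhs at j=4)
  i=4: ✓ (rhs at j=4)
  i=5: ✗ (no rhs in [5,6])
  i=6: ✓ (rhs at j=7; lhs holds on [6,6])
Positions where it holds: {4, 6} → 2.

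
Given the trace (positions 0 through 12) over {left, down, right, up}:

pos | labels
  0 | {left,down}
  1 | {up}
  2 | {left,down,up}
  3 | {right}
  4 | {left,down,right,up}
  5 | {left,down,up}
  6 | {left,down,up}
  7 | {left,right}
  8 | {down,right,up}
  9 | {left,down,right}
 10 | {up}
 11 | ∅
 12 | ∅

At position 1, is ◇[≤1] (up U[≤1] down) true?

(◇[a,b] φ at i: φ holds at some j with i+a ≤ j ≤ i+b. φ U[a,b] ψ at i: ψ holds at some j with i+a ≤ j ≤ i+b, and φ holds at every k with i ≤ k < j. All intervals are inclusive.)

True

Check (up U[≤1] down) at each j in [1,2]:
  j=1: holds
  j=2: holds
Found at j=1 → formula holds.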